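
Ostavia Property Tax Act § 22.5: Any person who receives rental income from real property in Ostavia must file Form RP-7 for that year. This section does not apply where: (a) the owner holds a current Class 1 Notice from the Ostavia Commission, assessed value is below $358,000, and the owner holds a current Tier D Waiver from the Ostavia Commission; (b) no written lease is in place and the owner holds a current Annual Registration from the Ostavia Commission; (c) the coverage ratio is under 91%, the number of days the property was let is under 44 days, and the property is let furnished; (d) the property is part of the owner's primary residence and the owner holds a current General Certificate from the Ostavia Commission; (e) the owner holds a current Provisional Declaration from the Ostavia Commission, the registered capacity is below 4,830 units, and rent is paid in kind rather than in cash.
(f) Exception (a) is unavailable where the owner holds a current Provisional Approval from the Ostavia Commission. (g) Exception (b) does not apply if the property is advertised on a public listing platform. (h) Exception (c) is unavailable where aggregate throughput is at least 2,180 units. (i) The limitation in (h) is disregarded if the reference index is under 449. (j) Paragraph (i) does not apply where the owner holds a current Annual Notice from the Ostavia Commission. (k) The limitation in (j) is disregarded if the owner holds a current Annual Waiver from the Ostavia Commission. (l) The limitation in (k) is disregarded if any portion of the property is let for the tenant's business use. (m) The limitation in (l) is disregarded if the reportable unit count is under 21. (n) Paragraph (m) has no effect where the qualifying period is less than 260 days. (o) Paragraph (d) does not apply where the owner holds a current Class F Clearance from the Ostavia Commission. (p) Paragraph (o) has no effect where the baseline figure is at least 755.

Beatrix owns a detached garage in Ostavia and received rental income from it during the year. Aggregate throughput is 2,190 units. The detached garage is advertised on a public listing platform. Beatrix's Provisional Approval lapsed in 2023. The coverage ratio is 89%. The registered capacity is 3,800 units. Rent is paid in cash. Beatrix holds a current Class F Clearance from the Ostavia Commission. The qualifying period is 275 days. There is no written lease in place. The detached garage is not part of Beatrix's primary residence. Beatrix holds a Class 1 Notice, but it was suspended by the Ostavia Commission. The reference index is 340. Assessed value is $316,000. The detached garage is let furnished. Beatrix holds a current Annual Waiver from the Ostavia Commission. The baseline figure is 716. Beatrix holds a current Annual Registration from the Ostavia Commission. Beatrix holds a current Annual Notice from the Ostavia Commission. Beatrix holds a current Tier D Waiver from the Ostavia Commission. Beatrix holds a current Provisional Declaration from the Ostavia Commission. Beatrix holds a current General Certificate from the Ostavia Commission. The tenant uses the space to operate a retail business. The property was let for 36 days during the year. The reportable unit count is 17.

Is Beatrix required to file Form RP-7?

No — exception (c) applies; Beatrix is not required to file Form RP-7.

Exception (a) does not apply: no current Class 1 Notice is held.
Exception (b): there is no written lease; a current Annual Registration is held — every condition holds. But: (g) operates against (b): the property is publicly advertised. So (b) is unavailable.
Exception (c) is satisfied on its face — the coverage ratio is 89%, under the 91% limit; the number of days the property was let is 36 days, under the 44 days limit; the property is let furnished. Under paragraphs (h)–(n): (h) would limit (c) — aggregate throughput is 2,190 units, meeting the 2,180 units threshold — but (i) sets (h) aside: (i) operates against (h): the reference index is 340, under the 449 limit. (j) operates (a current Annual Notice is held), but is set aside by (k): (k) operates — a current Annual Waiver is held. (l) would limit (k) — the space is let for business use — but (m) sets (l) aside: (m) is triggered — the reportable unit count is 17, under the 21 limit. (n), which would lift (m), is not engaged — the qualifying period is 275 days, not less than 260 days. (c) remains available.
Exception (d) fails — the detached garage is not part of the primary residence.
Exception (e) requires that rent is paid in kind rather than in cash; but rent is paid in cash, so (e) is unavailable.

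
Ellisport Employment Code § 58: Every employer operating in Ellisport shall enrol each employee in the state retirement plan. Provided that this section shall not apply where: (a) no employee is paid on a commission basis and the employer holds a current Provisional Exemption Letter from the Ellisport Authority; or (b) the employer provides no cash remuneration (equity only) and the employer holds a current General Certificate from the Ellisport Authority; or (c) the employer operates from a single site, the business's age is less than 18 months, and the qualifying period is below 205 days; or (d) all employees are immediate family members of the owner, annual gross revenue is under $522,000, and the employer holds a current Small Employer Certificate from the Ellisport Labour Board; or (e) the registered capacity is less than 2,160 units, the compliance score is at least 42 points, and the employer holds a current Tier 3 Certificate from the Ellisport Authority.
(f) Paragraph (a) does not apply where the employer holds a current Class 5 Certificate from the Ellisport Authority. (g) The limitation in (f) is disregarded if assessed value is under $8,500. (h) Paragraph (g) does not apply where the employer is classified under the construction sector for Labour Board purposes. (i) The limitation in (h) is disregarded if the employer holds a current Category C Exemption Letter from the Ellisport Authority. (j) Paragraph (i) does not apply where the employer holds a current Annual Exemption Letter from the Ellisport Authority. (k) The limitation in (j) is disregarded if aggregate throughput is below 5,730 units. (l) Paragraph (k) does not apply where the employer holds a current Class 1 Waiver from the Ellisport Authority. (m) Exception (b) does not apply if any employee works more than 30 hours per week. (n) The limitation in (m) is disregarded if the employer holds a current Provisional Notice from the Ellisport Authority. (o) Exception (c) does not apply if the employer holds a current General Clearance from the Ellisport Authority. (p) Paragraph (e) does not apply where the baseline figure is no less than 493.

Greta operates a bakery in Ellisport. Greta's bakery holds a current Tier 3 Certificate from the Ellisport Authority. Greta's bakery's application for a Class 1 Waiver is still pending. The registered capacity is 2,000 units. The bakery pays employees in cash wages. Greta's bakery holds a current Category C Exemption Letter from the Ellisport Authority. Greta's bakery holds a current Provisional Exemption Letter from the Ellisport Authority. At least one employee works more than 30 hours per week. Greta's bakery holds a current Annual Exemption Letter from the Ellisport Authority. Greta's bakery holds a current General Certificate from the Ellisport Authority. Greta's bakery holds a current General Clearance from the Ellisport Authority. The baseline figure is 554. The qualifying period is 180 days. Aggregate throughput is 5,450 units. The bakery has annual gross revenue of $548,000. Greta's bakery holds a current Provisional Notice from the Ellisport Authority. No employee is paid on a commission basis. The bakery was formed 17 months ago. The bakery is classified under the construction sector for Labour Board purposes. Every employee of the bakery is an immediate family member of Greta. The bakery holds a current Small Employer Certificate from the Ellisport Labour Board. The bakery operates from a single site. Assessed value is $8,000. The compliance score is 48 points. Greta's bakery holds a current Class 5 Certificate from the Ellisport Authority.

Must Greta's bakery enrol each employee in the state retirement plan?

No — exception (a) applies; Greta's bakery is not required to enrol each employee in the state retirement plan.

Exception (a) is satisfied on its face — no employee is paid on commission; a current Provisional Exemption Letter is held. Considering the limiting provisions: (f) would limit (a) — a current Class 5 Certificate is held — but (g) sets (f) aside: (g) is triggered — assessed value is $8,000, under the $8,500 limit. (h) would limit (g) — the bakery is classified under the construction sector — but (i) sets (h) aside: (i) operates against (h): a current Category C Exemption Letter is held. (j) is triggered (a current Annual Exemption Letter is held), but is set aside by (k): (k) operates against (j): aggregate throughput is 5,450 units, below the 5,730 units limit. (l), which would lift (k), is inapplicable — there is no Class 1 Waiver in force. So (a) applies.
Exception (b) fails — employees are paid cash wages.
All of (c)'s requirements are met (the employer operates from a single site; the business's age is 17 months, less than the 18 months limit; the qualifying period is 180 days, below the 205 days limit). However, paragraph (o) must be considered: (o) applies — a current General Clearance is held. (c) is therefore removed.
Exception (d) does not apply: annual gross revenue is $548,000, not under $522,000.
All of (e)'s requirements are met (the registered capacity is 2,000 units, less than the 2,160 units limit; the compliance score is 48 points, meeting the 42 points threshold; a current Tier 3 Certificate is held). However, paragraph (p) must be considered: (p) operates against (e): the baseline figure is 554, meeting the 493 threshold. So (e) is unavailable.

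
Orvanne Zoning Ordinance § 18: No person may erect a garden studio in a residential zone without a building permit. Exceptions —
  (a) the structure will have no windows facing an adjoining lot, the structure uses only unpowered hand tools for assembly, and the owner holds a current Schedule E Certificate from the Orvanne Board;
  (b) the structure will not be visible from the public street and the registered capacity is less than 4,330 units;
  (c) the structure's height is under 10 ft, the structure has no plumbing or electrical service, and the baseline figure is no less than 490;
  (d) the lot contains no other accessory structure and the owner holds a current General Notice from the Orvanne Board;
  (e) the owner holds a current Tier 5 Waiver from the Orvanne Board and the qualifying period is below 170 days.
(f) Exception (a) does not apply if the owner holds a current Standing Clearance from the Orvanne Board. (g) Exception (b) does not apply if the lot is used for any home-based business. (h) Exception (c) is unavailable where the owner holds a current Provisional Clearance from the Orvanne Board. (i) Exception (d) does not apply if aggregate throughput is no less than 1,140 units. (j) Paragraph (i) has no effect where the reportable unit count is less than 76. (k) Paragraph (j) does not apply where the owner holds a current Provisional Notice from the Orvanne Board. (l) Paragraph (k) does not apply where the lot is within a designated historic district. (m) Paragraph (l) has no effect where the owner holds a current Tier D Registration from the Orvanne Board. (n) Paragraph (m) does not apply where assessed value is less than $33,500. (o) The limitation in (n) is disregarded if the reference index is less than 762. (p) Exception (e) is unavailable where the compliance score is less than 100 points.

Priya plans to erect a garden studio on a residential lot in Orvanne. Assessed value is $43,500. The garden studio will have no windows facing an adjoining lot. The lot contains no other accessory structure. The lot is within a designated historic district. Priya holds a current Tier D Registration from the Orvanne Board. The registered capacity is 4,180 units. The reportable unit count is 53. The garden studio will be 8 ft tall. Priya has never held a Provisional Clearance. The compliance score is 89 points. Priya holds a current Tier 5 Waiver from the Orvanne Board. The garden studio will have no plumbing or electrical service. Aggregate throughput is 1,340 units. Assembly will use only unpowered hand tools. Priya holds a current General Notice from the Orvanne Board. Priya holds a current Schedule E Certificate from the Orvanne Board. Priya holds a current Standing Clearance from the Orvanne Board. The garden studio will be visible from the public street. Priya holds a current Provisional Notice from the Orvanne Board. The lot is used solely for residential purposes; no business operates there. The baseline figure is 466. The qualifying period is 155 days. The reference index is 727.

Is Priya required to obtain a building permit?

Exception (a) is satisfied on its face — no windows face an adjoining lot; assembly uses only hand tools; a current Schedule E Certificate is held. But: (f) operates against (a): a current Standing Clearance is held. (a) is therefore removed.
Exception (b) does not apply: the structure will be visible from the street.
Exception (c) requires that the baseline figure is no less than 490; but the baseline figure is 466, short of 490, so (c) is unavailable.
Exception (d)'s conditions are all satisfied: the lot has no other accessory structure; a current General Notice is held. Turning to paragraphs (i)–(o): (i) applies — aggregate throughput is 1,340 units, meeting the 1,140 units threshold. (j) applies (the reportable unit count is 53, less than the 76 limit), but is itself disapplied by (k): (k) operates against (j): a current Provisional Notice is held. (l) is triggered (the lot is in a historic district), but is displaced by (m): (m) is triggered — a current Tier D Registration is held. (n), which would lift (m), is not engaged — assessed value is $43,500, not less than $33,500. So (d) is unavailable.
Exception (e) is satisfied on its face — a current Tier 5 Waiver is held; the qualifying period is 155 days, below the 170 days limit. But applying paragraph (p): (p) operates against (e): the compliance score is 89 points, less than the 100 points limit. So (e) is unavailable.
No exception displaces § 18.

Yes — Priya must obtain a building permit.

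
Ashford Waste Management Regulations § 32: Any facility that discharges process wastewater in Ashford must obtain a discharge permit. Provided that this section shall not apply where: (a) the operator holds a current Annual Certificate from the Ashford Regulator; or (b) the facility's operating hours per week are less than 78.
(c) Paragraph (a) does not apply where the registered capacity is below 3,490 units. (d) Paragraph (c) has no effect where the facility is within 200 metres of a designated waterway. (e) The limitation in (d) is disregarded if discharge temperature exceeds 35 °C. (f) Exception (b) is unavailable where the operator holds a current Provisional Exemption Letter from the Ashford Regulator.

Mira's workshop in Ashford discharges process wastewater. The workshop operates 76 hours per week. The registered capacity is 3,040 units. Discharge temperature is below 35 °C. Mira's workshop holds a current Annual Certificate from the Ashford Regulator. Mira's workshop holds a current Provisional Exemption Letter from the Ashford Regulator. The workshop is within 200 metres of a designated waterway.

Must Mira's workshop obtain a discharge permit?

No — exception (a) applies; Mira's workshop is not required to obtain a discharge permit.

Exception (a): a current Annual Certificate is held — every condition holds. Applying paragraphs (c)–(e): (c) would limit (a) — the registered capacity is 3,040 units, below the 3,490 units limit — but (d) sets (c) aside: (d) operates against (c): the workshop is within 200 m of a designated waterway. (e) is not triggered (discharge temperature is below 35 °C), so (d) stands. (a) remains available.
Exception (b) is satisfied on its face — the facility's operating hours per week are 76, less than the 78 limit. But: (f) operates against (b): a current Provisional Exemption Letter is held. So (b) is unavailable.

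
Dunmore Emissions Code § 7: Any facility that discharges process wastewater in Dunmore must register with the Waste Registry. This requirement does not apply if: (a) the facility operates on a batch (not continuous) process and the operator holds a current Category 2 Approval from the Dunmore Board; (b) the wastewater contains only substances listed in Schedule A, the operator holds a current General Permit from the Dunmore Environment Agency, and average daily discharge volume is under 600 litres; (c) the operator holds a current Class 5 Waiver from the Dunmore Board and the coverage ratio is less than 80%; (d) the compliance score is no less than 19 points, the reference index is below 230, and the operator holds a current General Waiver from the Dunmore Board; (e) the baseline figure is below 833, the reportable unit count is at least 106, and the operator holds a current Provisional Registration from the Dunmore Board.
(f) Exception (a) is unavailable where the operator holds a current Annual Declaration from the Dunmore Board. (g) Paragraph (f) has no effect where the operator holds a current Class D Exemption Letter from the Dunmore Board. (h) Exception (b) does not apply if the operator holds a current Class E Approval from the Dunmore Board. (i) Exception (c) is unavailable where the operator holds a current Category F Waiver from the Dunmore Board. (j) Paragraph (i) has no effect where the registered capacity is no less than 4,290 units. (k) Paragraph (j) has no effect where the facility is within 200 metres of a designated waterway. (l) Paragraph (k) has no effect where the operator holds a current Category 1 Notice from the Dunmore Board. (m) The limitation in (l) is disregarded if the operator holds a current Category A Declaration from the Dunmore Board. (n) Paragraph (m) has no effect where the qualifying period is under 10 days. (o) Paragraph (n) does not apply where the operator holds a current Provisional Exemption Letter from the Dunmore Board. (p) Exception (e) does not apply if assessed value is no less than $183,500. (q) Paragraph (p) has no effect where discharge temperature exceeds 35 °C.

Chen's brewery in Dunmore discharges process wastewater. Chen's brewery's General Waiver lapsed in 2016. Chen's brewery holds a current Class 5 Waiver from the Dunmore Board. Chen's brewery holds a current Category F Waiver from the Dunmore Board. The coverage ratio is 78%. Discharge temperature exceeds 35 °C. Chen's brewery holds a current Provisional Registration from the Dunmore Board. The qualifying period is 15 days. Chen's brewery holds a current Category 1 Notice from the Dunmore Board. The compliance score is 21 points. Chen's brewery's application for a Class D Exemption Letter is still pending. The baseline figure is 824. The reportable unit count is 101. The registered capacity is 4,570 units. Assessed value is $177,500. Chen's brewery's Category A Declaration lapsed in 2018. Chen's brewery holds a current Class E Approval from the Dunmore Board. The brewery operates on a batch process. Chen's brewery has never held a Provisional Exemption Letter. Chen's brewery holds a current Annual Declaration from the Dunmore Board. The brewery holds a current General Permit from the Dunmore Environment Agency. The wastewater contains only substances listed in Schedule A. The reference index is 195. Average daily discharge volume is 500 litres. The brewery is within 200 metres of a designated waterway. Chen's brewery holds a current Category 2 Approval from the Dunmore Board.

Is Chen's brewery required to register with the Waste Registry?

No — exception (c) applies; Chen's brewery is not required to register with the Waste Registry.

Exception (a) is satisfied on its face — the facility operates on a batch process; a current Category 2 Approval is held. Turning to paragraphs (f)–(g): (f) operates against (a): a current Annual Declaration is held. (g), which would lift (f), does not operate here — the Class D Exemption Letter is not current. So (a) is unavailable.
Exception (b)'s conditions are all satisfied: the wastewater is Schedule-A-only; a current General Permit is held; average daily discharge volume is 500 litres, under the 600 litres limit. Turning to paragraph (h): (h) operates against (b): a current Class E Approval is held. So (b) is unavailable.
Exception (c) is satisfied on its face — a current Class 5 Waiver is held; the coverage ratio is 78%, less than the 80% limit. Under paragraphs (i)–(o): (i) is triggered (a current Category F Waiver is held), but is set aside by (j): (j) applies — the registered capacity is 4,570 units, meeting the 4,290 units threshold. (k) would limit (j) — the brewery is within 200 m of a designated waterway — but (l) sets (k) aside: (l) operates against (k): a current Category 1 Notice is held. (m) is not engaged (the Category A Declaration is not current), so (l) stands. (c) remains available.
Exception (d) requires that the operator holds a current General Waiver from the Dunmore Board; but there is no General Waiver in force, so (d) is unavailable.
Exception (e) requires that the reportable unit count is at least 106; but the reportable unit count is 101, short of 106, so (e) is unavailable.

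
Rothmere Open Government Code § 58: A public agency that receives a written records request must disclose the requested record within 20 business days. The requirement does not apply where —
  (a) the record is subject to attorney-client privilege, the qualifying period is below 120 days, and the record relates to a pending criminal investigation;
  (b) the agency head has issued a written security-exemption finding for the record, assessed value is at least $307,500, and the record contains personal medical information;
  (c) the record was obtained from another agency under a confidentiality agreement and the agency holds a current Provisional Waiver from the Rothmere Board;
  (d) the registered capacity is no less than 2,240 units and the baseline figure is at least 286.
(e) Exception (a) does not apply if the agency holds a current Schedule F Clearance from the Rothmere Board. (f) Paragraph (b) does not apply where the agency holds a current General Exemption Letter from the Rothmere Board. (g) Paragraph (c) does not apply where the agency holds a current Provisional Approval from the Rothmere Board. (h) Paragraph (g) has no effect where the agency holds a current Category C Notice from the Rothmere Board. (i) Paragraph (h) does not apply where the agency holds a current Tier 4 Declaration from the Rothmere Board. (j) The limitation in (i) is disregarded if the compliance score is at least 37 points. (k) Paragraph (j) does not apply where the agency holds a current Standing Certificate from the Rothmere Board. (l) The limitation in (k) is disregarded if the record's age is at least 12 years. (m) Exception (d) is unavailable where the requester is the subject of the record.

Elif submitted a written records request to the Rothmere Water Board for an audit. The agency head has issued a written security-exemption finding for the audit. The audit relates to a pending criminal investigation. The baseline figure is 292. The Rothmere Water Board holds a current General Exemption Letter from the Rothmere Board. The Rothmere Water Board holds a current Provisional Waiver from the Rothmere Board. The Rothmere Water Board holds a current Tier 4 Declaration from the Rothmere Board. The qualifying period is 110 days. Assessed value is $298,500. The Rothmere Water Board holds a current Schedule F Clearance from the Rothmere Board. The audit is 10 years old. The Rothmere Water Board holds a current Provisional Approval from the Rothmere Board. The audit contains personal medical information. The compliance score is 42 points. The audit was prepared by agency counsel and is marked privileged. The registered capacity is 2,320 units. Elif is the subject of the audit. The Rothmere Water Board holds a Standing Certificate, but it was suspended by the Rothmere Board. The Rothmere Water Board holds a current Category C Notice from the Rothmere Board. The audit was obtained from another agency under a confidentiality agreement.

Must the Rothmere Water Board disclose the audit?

No — exception (c) applies; the Rothmere Water Board is not required to disclose the audit.

Exception (a) is satisfied on its face — the audit is privileged; the qualifying period is 110 days, below the 120 days limit; the audit relates to a pending investigation. Turning to paragraph (e): (e) applies — a current Schedule F Clearance is held. Exception (a) does not apply.
Exception (b) requires that assessed value is at least $307,500; but assessed value is $298,500, short of $307,500, so (b) is unavailable.
Exception (c)'s conditions are all satisfied: the audit was obtained under a confidentiality agreement; a current Provisional Waiver is held. Applying paragraphs (g)–(l): (g) would limit (c) — a current Provisional Approval is held — but (h) sets (g) aside: (h) operates against (g): a current Category C Notice is held. (i) is triggered (a current Tier 4 Declaration is held), but is set aside by (j): (j) operates against (i): the compliance score is 42 points, meeting the 37 points threshold. (k) is not engaged (no current Standing Certificate is held), so (j) stands. Exception (c) stands.
Exception (d) is satisfied on its face — the registered capacity is 2,320 units, meeting the 2,240 units threshold; the baseline figure is 292, meeting the 286 threshold. However, paragraph (m) must be considered: (m) operates against (d): Elif is the subject of the audit. So (d) is unavailable.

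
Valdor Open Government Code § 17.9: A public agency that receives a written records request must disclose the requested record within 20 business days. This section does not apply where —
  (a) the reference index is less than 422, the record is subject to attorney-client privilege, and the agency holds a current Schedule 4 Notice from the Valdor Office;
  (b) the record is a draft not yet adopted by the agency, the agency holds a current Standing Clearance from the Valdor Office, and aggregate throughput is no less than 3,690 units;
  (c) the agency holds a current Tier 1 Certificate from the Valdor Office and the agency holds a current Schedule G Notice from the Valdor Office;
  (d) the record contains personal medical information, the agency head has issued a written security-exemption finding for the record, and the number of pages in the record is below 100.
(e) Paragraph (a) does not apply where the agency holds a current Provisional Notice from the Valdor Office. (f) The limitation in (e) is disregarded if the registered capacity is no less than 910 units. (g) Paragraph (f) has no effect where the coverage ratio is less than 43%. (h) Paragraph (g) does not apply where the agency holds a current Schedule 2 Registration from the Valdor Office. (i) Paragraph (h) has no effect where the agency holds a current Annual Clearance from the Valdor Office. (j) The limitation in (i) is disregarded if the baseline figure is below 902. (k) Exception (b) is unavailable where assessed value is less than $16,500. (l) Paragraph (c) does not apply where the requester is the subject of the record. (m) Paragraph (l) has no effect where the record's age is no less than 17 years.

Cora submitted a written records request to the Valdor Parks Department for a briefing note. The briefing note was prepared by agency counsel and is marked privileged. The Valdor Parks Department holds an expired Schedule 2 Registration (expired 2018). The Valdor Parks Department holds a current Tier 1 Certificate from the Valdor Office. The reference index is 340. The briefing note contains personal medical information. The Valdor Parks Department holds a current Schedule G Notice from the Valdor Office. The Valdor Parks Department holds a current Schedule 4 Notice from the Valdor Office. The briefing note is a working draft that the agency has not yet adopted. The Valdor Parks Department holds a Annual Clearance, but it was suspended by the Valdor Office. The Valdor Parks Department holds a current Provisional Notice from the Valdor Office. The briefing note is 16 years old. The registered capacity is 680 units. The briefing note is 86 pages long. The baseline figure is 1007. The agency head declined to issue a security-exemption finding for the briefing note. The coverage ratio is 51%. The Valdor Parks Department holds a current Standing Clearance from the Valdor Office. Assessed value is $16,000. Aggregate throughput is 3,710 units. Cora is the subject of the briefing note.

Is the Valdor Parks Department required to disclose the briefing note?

Yes — the Valdor Parks Department must disclose the briefing note.

Exception (a) is satisfied on its face — the reference index is 340, less than the 422 limit; the briefing note is privileged; a current Schedule 4 Notice is held. But: (e) operates against (a): a current Provisional Notice is held. (f) is not engaged (the registered capacity is 680 units, short of 910 units), so (e) stands. (a) is therefore removed.
Exception (b): the briefing note is an unadopted draft; a current Standing Clearance is held; aggregate throughput is 3,710 units, meeting the 3,690 units threshold — every condition holds. Turning to paragraph (k): (k) is triggered — assessed value is $16,000, less than the $16,500 limit. Exception (b) does not apply.
Exception (c): a current Tier 1 Certificate is held; a current Schedule G Notice is held — every condition holds. Turning to paragraphs (l)–(m): (l) operates against (c): Cora is the subject of the briefing note. (m), which would lift (l), is inapplicable — the record's age is 16 years, short of 17 years. So (c) is unavailable.
Exception (d) does not apply: the agency head declined to issue a security-exemption finding.
No exception displaces § 17.9.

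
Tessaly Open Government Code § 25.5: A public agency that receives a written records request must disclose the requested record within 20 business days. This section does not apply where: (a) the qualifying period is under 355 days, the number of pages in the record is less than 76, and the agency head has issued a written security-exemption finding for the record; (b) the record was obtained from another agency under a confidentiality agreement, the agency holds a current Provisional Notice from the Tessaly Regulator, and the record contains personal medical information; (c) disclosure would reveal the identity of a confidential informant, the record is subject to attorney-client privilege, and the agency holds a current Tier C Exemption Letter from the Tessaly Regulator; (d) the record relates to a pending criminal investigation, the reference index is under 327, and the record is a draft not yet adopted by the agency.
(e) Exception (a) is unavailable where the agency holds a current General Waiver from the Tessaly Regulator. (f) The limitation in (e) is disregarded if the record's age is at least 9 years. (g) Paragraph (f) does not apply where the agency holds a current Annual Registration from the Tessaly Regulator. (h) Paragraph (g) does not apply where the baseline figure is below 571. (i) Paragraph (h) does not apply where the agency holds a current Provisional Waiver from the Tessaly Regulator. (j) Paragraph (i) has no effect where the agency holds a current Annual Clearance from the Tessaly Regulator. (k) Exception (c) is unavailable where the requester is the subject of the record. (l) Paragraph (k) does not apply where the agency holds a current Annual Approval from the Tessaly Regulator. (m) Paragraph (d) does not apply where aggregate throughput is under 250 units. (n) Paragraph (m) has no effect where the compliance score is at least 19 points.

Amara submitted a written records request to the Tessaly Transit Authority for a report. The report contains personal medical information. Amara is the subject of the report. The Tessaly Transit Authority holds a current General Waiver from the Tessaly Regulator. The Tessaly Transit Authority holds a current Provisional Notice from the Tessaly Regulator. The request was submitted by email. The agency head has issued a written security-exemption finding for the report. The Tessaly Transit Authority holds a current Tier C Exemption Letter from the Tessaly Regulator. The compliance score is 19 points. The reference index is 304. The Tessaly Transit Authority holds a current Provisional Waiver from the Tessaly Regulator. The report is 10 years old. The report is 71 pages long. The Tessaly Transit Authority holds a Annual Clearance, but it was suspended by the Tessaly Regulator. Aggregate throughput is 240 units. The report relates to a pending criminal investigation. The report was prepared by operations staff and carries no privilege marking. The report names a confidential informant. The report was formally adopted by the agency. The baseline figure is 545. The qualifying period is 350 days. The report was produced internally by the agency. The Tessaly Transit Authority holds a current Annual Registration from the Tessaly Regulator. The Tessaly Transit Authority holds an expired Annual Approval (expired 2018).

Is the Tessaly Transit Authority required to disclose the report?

Yes — the Tessaly Transit Authority must disclose the report.

Exception (a) is satisfied on its face — the qualifying period is 350 days, under the 355 days limit; the number of pages in the record is 71, less than the 76 limit; a written security-exemption finding has been issued. However, paragraphs (e)–(j) must be considered: (e) operates against (a): a current General Waiver is held. (f) would limit (e) — the record's age is 10 years, meeting the 9 years threshold — but (g) sets (f) aside: (g) applies — a current Annual Registration is held. (h) would limit (g) — the baseline figure is 545, below the 571 limit — but (i) sets (h) aside: (i) operates against (h): a current Provisional Waiver is held. (j) does not operate here (no current Annual Clearance is held), so (i) stands. Exception (a) does not apply.
Exception (b) fails — the report was produced internally.
Exception (c) fails — the report carries no privilege marking.
Exception (d) does not apply: the report has been formally adopted.
No exception applies. The general rule governs.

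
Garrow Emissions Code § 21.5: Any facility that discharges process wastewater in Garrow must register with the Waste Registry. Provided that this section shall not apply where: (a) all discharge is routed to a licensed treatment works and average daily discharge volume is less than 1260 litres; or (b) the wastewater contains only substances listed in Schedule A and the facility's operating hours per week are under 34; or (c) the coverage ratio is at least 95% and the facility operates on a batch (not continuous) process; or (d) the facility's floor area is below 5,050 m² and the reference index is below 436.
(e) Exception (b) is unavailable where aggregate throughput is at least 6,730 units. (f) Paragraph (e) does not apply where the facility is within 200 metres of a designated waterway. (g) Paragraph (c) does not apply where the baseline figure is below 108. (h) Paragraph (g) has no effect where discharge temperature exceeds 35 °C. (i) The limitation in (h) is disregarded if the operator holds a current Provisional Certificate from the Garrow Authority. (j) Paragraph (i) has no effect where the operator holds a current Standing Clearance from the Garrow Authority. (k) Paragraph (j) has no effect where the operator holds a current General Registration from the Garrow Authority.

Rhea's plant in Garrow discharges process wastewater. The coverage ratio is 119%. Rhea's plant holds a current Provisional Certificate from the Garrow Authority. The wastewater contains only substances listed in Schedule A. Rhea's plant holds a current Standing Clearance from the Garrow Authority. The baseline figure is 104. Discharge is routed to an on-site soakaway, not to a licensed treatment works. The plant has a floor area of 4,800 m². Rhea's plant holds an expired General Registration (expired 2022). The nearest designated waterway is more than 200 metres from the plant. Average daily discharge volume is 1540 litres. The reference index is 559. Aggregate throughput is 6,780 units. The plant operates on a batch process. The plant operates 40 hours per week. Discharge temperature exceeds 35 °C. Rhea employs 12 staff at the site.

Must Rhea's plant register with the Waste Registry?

Exception (a) does not apply: discharge is not routed to a licensed treatment works.
Exception (b) does not apply: the facility's operating hours per week are 40, not under 34.
Exception (c)'s conditions are all satisfied: the coverage ratio is 119%, meeting the 95% threshold; the facility operates on a batch process. Considering the limiting provisions: (g) is triggered (the baseline figure is 104, below the 108 limit), but is displaced by (h): (h) is engaged — discharge temperature exceeds 35 °C. (i) operates (a current Provisional Certificate is held), but is set aside by (j): (j) operates against (i): a current Standing Clearance is held. (k), which would lift (j), is not engaged — no current General Registration is held. (c) remains available.
Exception (d) requires that the reference index is below 436; but the reference index is 559, not below 436, so (d) is unavailable.

No — exception (c) applies; Rhea's plant is not required to register with the Waste Registry.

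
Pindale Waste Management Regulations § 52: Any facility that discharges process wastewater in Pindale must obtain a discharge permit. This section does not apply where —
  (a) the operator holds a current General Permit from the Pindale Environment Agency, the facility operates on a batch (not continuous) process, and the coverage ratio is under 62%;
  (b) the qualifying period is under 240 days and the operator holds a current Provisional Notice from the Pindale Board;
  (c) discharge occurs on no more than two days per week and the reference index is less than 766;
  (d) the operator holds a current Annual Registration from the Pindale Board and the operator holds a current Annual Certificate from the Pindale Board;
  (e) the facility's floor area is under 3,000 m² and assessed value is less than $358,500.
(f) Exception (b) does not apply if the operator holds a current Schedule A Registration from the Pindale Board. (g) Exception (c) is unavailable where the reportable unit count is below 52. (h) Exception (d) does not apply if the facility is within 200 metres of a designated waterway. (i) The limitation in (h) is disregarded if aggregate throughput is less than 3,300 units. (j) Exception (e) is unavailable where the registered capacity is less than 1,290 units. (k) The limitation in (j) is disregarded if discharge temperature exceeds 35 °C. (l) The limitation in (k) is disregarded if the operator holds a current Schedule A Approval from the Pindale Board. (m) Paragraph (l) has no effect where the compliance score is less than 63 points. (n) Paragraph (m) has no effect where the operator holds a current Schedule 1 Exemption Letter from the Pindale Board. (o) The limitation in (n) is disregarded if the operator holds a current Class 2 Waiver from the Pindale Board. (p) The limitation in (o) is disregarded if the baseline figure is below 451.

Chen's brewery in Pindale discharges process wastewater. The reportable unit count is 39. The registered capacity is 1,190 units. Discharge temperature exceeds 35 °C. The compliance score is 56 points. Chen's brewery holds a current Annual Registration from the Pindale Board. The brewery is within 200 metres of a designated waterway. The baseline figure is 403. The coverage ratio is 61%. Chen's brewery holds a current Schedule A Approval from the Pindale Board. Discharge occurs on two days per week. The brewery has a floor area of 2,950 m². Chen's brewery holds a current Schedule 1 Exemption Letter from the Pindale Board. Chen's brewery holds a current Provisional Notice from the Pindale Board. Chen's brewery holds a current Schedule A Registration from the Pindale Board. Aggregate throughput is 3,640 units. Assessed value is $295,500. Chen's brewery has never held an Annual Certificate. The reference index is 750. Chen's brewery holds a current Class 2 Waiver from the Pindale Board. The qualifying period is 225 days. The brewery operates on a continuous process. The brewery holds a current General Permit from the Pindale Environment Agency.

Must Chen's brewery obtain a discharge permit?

Exception (a) requires that the facility operates on a batch (not continuous) process; but the facility operates on a continuous process, so (a) is unavailable.
Exception (b): the qualifying period is 225 days, under the 240 days limit; a current Provisional Notice is held — every condition holds. But applying paragraph (f): (f) is triggered — a current Schedule A Registration is held. So (b) is unavailable.
All of (c)'s requirements are met (discharge occurs on no more than two days per week; the reference index is 750, less than the 766 limit). Turning to paragraph (g): (g) operates against (c): the reportable unit count is 39, below the 52 limit. Exception (c) does not apply.
Exception (d) does not apply: there is no Annual Certificate in force.
Exception (e)'s conditions are all satisfied: the facility's floor area is 2,950 m², under the 3,000 m² limit; assessed value is $295,500, less than the $358,500 limit. But: (j) operates — the registered capacity is 1,190 units, less than the 1,290 units limit. (k) would limit (j) — discharge temperature exceeds 35 °C — but (l) sets (k) aside: (l) operates against (k): a current Schedule A Approval is held. (m) is engaged (the compliance score is 56 points, less than the 63 points limit), but is displaced by (n): (n) is engaged — a current Schedule 1 Exemption Letter is held. (o) is triggered (a current Class 2 Waiver is held), but is set aside by (p): (p) operates against (o): the baseline figure is 403, below the 451 limit. (e) is therefore removed.
No exception applies. The general rule governs.

Yes — Chen's brewery must obtain a discharge permit.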